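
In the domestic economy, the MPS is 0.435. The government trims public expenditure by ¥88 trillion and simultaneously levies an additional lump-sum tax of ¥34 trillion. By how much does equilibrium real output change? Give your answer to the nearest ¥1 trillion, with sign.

MPC = 1 − MPS = 1 − 0.435 = 0.565.
Expenditure multiplier = 1/(1 − MPC) = 1/(1 − 0.565) = 1/0.435 ≈ 2.299.
ΔG contributes k·ΔG = (−¥88 trillion) / 0.435 ≈ −¥202.3 trillion.
ΔT of +¥34 trillion changes first-round spending by −c·ΔT = −¥19.21 trillion, contributing k·(−c·ΔT) = (−¥19.21 trillion) / 0.435 ≈ −¥44.2 trillion.
Net ΔY = k(ΔG − c·ΔT) = (−¥107.21 trillion) / 0.435 ≈ −¥246 trillion.

−¥246 trillion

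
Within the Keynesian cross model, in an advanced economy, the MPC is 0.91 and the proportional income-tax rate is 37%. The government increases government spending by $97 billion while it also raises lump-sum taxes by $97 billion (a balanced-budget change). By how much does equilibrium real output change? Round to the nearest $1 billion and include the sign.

+$20 billion

Expenditure multiplier = 1/(1 − c(1−t)) = 1/(1 − 0.91×0.63) = 1/0.4267 ≈ 2.344.
ΔG contributes k·ΔG = (+$97 billion) / 0.4267 ≈ +$227.3 billion.
ΔT of +$97 billion changes first-round spending by −c·ΔT = −$88.27 billion, contributing k·(−c·ΔT) = (−$88.27 billion) / 0.4267 ≈ −$206.9 billion.
Net ΔY = k(ΔG − c·ΔT) = (+$8.73 billion) / 0.4267 ≈ +$20 billion.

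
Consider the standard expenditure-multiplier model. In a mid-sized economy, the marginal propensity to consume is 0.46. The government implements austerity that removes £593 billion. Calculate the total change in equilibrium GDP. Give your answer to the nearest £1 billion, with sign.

Spending multiplier = 1/(1 − MPC) = 1/(1 − 0.46) = 1/0.54 ≈ 1.852.
ΔY = k × ΔG = (−£593 billion) / 0.54 ≈ −£1,098 billion.

−£1,098 billion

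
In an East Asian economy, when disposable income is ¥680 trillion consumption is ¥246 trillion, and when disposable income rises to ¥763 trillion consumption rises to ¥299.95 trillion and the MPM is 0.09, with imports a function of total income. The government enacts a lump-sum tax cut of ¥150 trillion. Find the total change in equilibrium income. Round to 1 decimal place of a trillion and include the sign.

+¥221.6 trillion

MPC = ΔC/ΔYd = (299.95 − 246)/(763 − 680) = 53.95/83 = 0.65.
A lump-sum tax change of −¥150 trillion shifts disposable income by +¥150 trillion; first-round consumption changes by −c × ΔT = −0.65 × (−¥150 trillion) = +¥97.5 trillion.
Expenditure multiplier = 1/(1 − c + m) = 1/(1 − 0.65 + 0.09) = 1/0.44 ≈ 2.273.
The tax multiplier is −c × k ≈ −1.477, so ΔY = k × (−c·ΔT) = (+¥97.5 trillion) / 0.44 ≈ +¥221.6 trillion.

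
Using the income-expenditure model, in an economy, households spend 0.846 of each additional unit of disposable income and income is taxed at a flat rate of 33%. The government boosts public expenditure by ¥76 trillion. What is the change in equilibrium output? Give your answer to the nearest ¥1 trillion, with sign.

+¥175 trillion

Spending multiplier = 1/(1 − c(1−t)) = 1/(1 − 0.846×0.67) = 1/0.43318 ≈ 2.309.
ΔY = k × ΔG = (+¥76 trillion) / 0.43318 ≈ +¥175 trillion.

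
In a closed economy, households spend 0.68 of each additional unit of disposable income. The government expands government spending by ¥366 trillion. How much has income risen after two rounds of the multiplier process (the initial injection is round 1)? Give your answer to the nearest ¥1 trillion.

¥615 trillion

Round 1 adds ΔG = ¥366 trillion; each later round is MPC = 0.68 times the previous.
After 2 rounds: 366 + 248.88 = ΔG·(1 − c^2)/(1 − c) = 366 × (1 − 0.4624)/0.32 ≈ ¥615 trillion.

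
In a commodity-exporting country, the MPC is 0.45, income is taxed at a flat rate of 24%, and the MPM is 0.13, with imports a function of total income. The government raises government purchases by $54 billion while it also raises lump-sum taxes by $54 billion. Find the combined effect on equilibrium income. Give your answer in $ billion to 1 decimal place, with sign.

+$37.7 billion

Expenditure multiplier = 1/(1 − c(1−t) + m) = 1/(1 − 0.45×0.76 + 0.13) = 1/0.788 ≈ 1.269.
ΔG contributes k·ΔG = (+$54 billion) / 0.788 ≈ +$68.5 billion.
ΔT of +$54 billion changes first-round spending by −c·ΔT = −$24.3 billion, contributing k·(−c·ΔT) = (−$24.3 billion) / 0.788 ≈ −$30.8 billion.
Net ΔY = k(ΔG − c·ΔT) = (+$29.7 billion) / 0.788 ≈ +$37.7 billion.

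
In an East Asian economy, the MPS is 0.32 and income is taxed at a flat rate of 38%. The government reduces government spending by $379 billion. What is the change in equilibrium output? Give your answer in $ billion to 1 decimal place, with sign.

MPC = 1 − MPS = 1 − 0.32 = 0.68.
Expenditure multiplier = 1/(1 − c(1−t)) = 1/(1 − 0.68×0.62) = 1/0.5784 ≈ 1.729.
ΔY = k × ΔG = (−$379 billion) / 0.5784 ≈ −$655.3 billion.

−$655.3 billion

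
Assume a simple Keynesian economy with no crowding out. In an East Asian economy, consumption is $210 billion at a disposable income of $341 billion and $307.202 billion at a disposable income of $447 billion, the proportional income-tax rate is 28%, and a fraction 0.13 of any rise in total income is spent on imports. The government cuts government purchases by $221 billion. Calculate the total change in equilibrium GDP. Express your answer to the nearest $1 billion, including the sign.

−$470 billion

MPC = ΔC/ΔYd = (307.202 − 210)/(447 − 341) = 97.202/106 = 0.917.
Government-spending multiplier = 1/(1 − c(1−t) + m) = 1/(1 − 0.917×0.72 + 0.13) = 1/0.46976 ≈ 2.129.
ΔY = k × ΔG = (−$221 billion) / 0.46976 ≈ −$470 billion.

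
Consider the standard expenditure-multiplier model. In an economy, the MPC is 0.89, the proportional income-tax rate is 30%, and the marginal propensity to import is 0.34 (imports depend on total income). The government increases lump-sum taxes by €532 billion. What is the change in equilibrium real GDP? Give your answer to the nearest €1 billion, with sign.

A lump-sum tax change of +€532 billion shifts disposable income by −€532 billion; first-round consumption changes by −c × ΔT = −0.89 × (+€532 billion) = −€473.48 billion.
Expenditure multiplier = 1/(1 − c(1−t) + m) = 1/(1 − 0.89×0.7 + 0.34) = 1/0.717 ≈ 1.395.
The tax multiplier is −c × k ≈ −1.241, so ΔY = k × (−c·ΔT) = (−€473.48 billion) / 0.717 ≈ −€660 billion.

−€660 billion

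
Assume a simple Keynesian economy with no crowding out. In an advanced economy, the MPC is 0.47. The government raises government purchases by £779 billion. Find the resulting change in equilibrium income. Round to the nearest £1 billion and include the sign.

Expenditure multiplier = 1/(1 − MPC) = 1/(1 − 0.47) = 1/0.53 ≈ 1.887.
ΔY = k × ΔG = (+£779 billion) / 0.53 ≈ +£1,470 billion.

+£1,470 billion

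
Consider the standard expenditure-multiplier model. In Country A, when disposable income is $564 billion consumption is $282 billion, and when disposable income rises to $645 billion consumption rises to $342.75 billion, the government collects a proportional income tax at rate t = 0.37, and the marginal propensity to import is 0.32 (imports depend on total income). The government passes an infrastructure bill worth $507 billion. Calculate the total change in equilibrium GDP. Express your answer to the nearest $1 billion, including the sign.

+$598 billion

MPC = ΔC/ΔYd = (342.75 − 282)/(645 − 564) = 60.75/81 = 0.75.
Government-spending multiplier = 1/(1 − c(1−t) + m) = 1/(1 − 0.75×0.63 + 0.32) = 1/0.8475 ≈ 1.18.
ΔY = k × ΔG = (+$507 billion) / 0.8475 ≈ +$598 billion.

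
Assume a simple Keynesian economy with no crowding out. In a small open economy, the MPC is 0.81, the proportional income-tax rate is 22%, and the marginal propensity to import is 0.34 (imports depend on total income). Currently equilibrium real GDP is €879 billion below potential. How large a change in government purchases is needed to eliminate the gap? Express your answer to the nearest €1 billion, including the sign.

+€623 billion

Spending multiplier = 1/(1 − c(1−t) + m) = 1/(1 − 0.81×0.78 + 0.34) = 1/0.7082 ≈ 1.412.
Need ΔY = +€879 billion, so ΔG = ΔY/k = (+€879 billion) × 0.7082 ≈ +€623 billion.
The government should increase government purchases by €623 billion.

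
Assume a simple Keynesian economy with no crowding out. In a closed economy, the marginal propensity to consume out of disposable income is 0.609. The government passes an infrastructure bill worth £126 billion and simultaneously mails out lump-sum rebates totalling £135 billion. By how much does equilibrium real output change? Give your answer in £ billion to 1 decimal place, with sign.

Expenditure multiplier = 1/(1 − MPC) = 1/(1 − 0.609) = 1/0.391 ≈ 2.558.
ΔG contributes k·ΔG = (+£126 billion) / 0.391 ≈ +£322.3 billion.
ΔT of −£135 billion changes first-round spending by −c·ΔT = +£82.215 billion, contributing k·(−c·ΔT) = (+£82.215 billion) / 0.391 ≈ +£210.3 billion.
Net ΔY = k(ΔG − c·ΔT) = (+£208.215 billion) / 0.391 ≈ +£532.5 billion.

+£532.5 billion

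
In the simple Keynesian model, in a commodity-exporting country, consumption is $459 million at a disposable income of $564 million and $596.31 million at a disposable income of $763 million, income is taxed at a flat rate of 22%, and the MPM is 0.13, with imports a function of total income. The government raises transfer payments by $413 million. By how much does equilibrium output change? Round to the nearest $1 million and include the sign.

+$482 million

MPC = ΔC/ΔYd = (596.31 − 459)/(763 − 564) = 137.31/199 = 0.69.
The transfer change shifts disposable income by +$413 million, so first-round consumption changes by c·ΔTR = 0.69 × (+$413 million) = +$284.97 million.
Expenditure multiplier = 1/(1 − c(1−t) + m) = 1/(1 − 0.69×0.78 + 0.13) = 1/0.5918 ≈ 1.69.
The transfer multiplier is c × k ≈ 1.166, so ΔY = k × (c·ΔTR) = (+$284.97 million) / 0.5918 ≈ +$482 million.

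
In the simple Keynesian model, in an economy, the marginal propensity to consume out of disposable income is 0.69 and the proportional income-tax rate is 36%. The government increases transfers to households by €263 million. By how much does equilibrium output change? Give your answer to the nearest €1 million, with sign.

+€325 million

The transfer change shifts disposable income by +€263 million, so first-round consumption changes by c·ΔTR = 0.69 × (+€263 million) = +€181.47 million.
Expenditure multiplier = 1/(1 − c(1−t)) = 1/(1 − 0.69×0.64) = 1/0.5584 ≈ 1.791.
The transfer multiplier is c × k ≈ 1.236, so ΔY = k × (c·ΔTR) = (+€181.47 million) / 0.5584 ≈ +€325 million.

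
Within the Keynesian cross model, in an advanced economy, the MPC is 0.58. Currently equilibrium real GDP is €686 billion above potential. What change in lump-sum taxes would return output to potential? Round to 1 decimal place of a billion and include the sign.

+€496.8 billion

Spending multiplier = 1/(1 − MPC) = 1/(1 − 0.58) = 1/0.42 ≈ 2.381.
Tax multiplier = −c·k = −0.58/0.42 ≈ −1.381. Need ΔY = −€686 billion, so ΔT = ΔY/(−c·k) = −(−€686 billion) × 0.42 / 0.58 ≈ +€496.8 billion.
The government should raise lump-sum taxes by €496.8 billion.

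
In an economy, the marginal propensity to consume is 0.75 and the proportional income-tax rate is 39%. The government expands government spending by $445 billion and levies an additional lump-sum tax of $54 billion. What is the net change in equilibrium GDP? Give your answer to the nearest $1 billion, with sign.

+$746 billion

Expenditure multiplier = 1/(1 − c(1−t)) = 1/(1 − 0.75×0.61) = 1/0.5425 ≈ 1.843.
ΔG contributes k·ΔG = (+$445 billion) / 0.5425 ≈ +$820.3 billion.
ΔT of +$54 billion changes first-round spending by −c·ΔT = −$40.5 billion, contributing k·(−c·ΔT) = (−$40.5 billion) / 0.5425 ≈ −$74.7 billion.
Net ΔY = k(ΔG − c·ΔT) = (+$404.5 billion) / 0.5425 ≈ +$746 billion.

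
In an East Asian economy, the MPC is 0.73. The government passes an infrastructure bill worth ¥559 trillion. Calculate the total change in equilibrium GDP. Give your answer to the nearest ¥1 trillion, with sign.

Expenditure multiplier = 1/(1 − MPC) = 1/(1 − 0.73) = 1/0.27 ≈ 3.704.
ΔY = k × ΔG = (+¥559 trillion) / 0.27 ≈ +¥2,070 trillion.

+¥2,070 trillion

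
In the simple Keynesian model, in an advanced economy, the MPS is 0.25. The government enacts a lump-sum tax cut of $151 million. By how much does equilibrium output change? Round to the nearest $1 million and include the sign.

+$453 million

MPC = 1 − MPS = 1 − 0.25 = 0.75.
A lump-sum tax change of −$151 million shifts disposable income by +$151 million; first-round consumption changes by −c × ΔT = −0.75 × (−$151 million) = +$113.25 million.
Expenditure multiplier = 1/(1 − MPC) = 1/(1 − 0.75) = 1/0.25 = 4.
The tax multiplier is −c × k = −3, so ΔY = k × (−c·ΔT) = (+$113.25 million) / 0.25 = +$453 million.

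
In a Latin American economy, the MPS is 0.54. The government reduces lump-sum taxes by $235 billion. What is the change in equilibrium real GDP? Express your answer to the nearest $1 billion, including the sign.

MPC = 1 − MPS = 1 − 0.54 = 0.46.
A lump-sum tax change of −$235 billion shifts disposable income by +$235 billion; first-round consumption changes by −c × ΔT = −0.46 × (−$235 billion) = +$108.1 billion.
Expenditure multiplier = 1/(1 − MPC) = 1/(1 − 0.46) = 1/0.54 ≈ 1.852.
The tax multiplier is −c × k ≈ −0.852, so ΔY = k × (−c·ΔT) = (+$108.1 billion) / 0.54 ≈ +$200 billion.

+$200 billion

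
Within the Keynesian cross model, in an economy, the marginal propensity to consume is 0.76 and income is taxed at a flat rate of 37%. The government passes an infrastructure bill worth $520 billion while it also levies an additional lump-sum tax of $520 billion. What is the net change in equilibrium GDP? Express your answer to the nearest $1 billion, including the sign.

Expenditure multiplier = 1/(1 − c(1−t)) = 1/(1 − 0.76×0.63) = 1/0.5212 ≈ 1.919.
ΔG contributes k·ΔG = (+$520 billion) / 0.5212 ≈ +$997.7 billion.
ΔT of +$520 billion changes first-round spending by −c·ΔT = −$395.2 billion, contributing k·(−c·ΔT) = (−$395.2 billion) / 0.5212 ≈ −$758.3 billion.
Net ΔY = k(ΔG − c·ΔT) = (+$124.8 billion) / 0.5212 ≈ +$239 billion.

+$239 billion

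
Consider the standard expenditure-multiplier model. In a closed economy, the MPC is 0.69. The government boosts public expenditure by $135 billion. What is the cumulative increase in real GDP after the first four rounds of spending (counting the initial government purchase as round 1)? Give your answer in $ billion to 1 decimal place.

Round 1 adds ΔG = $135 billion; each later round is MPC = 0.69 times the previous.
After 4 rounds: 135 + 93.15 + 64.2735 + 44.348715 = ΔG·(1 − c^4)/(1 − c) = 135 × (1 − 0.22667121)/0.31 ≈ $336.8 billion.

$336.8 billion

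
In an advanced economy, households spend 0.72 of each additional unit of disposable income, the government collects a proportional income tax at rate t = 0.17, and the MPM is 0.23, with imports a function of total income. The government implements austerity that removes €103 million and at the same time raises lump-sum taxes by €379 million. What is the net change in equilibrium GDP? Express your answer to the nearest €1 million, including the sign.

−€594 million

Expenditure multiplier = 1/(1 − c(1−t) + m) = 1/(1 − 0.72×0.83 + 0.23) = 1/0.6324 ≈ 1.581.
ΔG contributes k·ΔG = (−€103 million) / 0.6324 ≈ −€162.9 million.
ΔT of +€379 million changes first-round spending by −c·ΔT = −€272.88 million, contributing k·(−c·ΔT) = (−€272.88 million) / 0.6324 ≈ −€431.5 million.
Net ΔY = k(ΔG − c·ΔT) = (−€375.88 million) / 0.6324 ≈ −€594 million.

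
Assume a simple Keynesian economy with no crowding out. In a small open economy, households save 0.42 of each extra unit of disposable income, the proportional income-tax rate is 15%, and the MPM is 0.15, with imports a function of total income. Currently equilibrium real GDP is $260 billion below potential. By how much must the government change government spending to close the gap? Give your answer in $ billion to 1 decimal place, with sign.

MPC = 1 − MPS = 1 − 0.42 = 0.58.
Spending multiplier = 1/(1 − c(1−t) + m) = 1/(1 − 0.58×0.85 + 0.15) = 1/0.657 ≈ 1.522.
Need ΔY = +$260 billion, so ΔG = ΔY/k = (+$260 billion) × 0.657 ≈ +$170.8 billion.
The government should increase government spending by $170.8 billion.

+$170.8 billion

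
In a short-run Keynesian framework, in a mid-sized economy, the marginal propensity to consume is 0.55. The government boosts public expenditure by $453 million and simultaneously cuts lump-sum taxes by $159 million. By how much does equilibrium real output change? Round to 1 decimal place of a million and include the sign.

+$1,201.0 million

Expenditure multiplier = 1/(1 − MPC) = 1/(1 − 0.55) = 1/0.45 ≈ 2.222.
ΔG contributes k·ΔG = (+$453 million) / 0.45 ≈ +$1,006.7 million.
ΔT of −$159 million changes first-round spending by −c·ΔT = +$87.45 million, contributing k·(−c·ΔT) = (+$87.45 million) / 0.45 ≈ +$194.3 million.
Net ΔY = k(ΔG − c·ΔT) = (+$540.45 million) / 0.45 = +$1,201 million.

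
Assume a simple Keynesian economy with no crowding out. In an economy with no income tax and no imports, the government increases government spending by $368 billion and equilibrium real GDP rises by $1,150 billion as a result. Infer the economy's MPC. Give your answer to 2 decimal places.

0.68

Implied spending multiplier k = ΔY/ΔG = 1,150/368 = 3.125.
Since k = 1/(1 − MPC), MPC = 1 − 1/k = 1 − ΔG/ΔY = 1 − 368/1,150 = 0.68.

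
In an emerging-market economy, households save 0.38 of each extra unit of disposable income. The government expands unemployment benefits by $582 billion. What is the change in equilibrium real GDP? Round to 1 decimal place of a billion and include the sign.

MPC = 1 − MPS = 1 − 0.38 = 0.62.
The transfer change shifts disposable income by +$582 billion, so first-round consumption changes by c·ΔTR = 0.62 × (+$582 billion) = +$360.84 billion.
Expenditure multiplier = 1/(1 − MPC) = 1/(1 − 0.62) = 1/0.38 ≈ 2.632.
The transfer multiplier is c × k ≈ 1.632, so ΔY = k × (c·ΔTR) = (+$360.84 billion) / 0.38 ≈ +$949.6 billion.

+$949.6 billion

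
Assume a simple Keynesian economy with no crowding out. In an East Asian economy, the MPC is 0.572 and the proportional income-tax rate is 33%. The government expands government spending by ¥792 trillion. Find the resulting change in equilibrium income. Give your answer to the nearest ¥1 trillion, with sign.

Expenditure multiplier = 1/(1 − c(1−t)) = 1/(1 − 0.572×0.67) = 1/0.61676 ≈ 1.621.
ΔY = k × ΔG = (+¥792 trillion) / 0.61676 ≈ +¥1,284 trillion.

+¥1,284 trillion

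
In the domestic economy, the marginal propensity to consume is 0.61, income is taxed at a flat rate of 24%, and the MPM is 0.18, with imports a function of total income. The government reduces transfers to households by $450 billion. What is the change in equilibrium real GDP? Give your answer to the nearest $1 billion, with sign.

The transfer change shifts disposable income by −$450 billion, so first-round consumption changes by c·ΔTR = 0.61 × (−$450 billion) = −$274.5 billion.
Expenditure multiplier = 1/(1 − c(1−t) + m) = 1/(1 − 0.61×0.76 + 0.18) = 1/0.7164 ≈ 1.396.
The transfer multiplier is c × k ≈ 0.851, so ΔY = k × (c·ΔTR) = (−$274.5 billion) / 0.7164 ≈ −$383 billion.

−$383 billion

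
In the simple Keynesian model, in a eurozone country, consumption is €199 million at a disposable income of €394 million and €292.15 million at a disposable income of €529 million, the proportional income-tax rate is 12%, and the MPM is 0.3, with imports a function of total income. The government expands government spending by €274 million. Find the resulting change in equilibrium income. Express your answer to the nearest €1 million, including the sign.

+€395 million

MPC = ΔC/ΔYd = (292.15 − 199)/(529 − 394) = 93.15/135 = 0.69.
Expenditure multiplier = 1/(1 − c(1−t) + m) = 1/(1 − 0.69×0.88 + 0.3) = 1/0.6928 ≈ 1.443.
ΔY = k × ΔG = (+€274 million) / 0.6928 ≈ +€395 million.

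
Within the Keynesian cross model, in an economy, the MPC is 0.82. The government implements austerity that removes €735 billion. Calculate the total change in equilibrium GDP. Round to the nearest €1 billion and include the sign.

−€4,083 billion

Spending multiplier = 1/(1 − MPC) = 1/(1 − 0.82) = 1/0.18 ≈ 5.556.
ΔY = k × ΔG = (−€735 billion) / 0.18 ≈ −€4,083 billion.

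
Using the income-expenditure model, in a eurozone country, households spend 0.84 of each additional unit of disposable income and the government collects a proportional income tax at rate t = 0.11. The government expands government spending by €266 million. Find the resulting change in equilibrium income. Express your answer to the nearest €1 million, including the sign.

+€1,054 million

Expenditure multiplier = 1/(1 − c(1−t)) = 1/(1 − 0.84×0.89) = 1/0.2524 ≈ 3.962.
ΔY = k × ΔG = (+€266 million) / 0.2524 ≈ +€1,054 million.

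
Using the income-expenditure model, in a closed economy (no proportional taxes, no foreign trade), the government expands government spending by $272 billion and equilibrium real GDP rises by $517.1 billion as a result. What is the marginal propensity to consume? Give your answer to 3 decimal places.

Implied spending multiplier k = ΔY/ΔG = 517.1/272 ≈ 1.9011.
Since k = 1/(1 − MPC), MPC = 1 − 1/k = 1 − ΔG/ΔY = 1 − 272/517.1 ≈ 0.474.

0.474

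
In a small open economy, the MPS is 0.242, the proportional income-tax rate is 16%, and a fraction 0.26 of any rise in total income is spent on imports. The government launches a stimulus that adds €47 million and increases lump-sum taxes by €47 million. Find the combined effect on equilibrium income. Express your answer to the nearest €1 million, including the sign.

+€18 million

MPC = 1 − MPS = 1 − 0.242 = 0.758.
Expenditure multiplier = 1/(1 − c(1−t) + m) = 1/(1 − 0.758×0.84 + 0.26) = 1/0.62328 ≈ 1.604.
ΔG contributes k·ΔG = (+€47 million) / 0.62328 ≈ +€75.4 million.
ΔT of +€47 million changes first-round spending by −c·ΔT = −€35.626 million, contributing k·(−c·ΔT) = (−€35.626 million) / 0.62328 ≈ −€57.2 million.
Net ΔY = k(ΔG − c·ΔT) = (+€11.374 million) / 0.62328 ≈ +€18 million.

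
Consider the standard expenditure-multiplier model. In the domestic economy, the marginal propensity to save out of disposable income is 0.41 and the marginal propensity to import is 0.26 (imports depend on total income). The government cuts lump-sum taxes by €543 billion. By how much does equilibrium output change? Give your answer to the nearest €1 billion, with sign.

+€478 billion

MPC = 1 − MPS = 1 − 0.41 = 0.59.
A lump-sum tax change of −€543 billion shifts disposable income by +€543 billion; first-round consumption changes by −c × ΔT = −0.59 × (−€543 billion) = +€320.37 billion.
Expenditure multiplier = 1/(1 − c + m) = 1/(1 − 0.59 + 0.26) = 1/0.67 ≈ 1.493.
The tax multiplier is −c × k ≈ −0.881, so ΔY = k × (−c·ΔT) = (+€320.37 billion) / 0.67 ≈ +€478 billion.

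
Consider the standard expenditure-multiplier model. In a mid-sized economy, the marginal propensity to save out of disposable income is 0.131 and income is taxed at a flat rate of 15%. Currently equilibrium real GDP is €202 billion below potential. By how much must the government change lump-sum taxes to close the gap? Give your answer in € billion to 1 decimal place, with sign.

−€60.8 billion

MPC = 1 − MPS = 1 − 0.131 = 0.869.
Spending multiplier = 1/(1 − c(1−t)) = 1/(1 − 0.869×0.85) = 1/0.26135 ≈ 3.826.
Tax multiplier = −c·k = −0.869/0.26135 ≈ −3.325. Need ΔY = +€202 billion, so ΔT = ΔY/(−c·k) = −(+€202 billion) × 0.26135 / 0.869 ≈ −€60.8 billion.
The government should cut lump-sum taxes by €60.8 billion.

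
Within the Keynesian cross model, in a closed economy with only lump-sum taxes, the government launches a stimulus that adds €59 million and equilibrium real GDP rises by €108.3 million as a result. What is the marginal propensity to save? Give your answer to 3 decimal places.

0.545

Implied spending multiplier k = ΔY/ΔG = 108.3/59 ≈ 1.8356.
Since k = 1/(1 − MPC), MPC = 1 − 1/k = 1 − ΔG/ΔY = 1 − 59/108.3 ≈ 0.455.
MPS = 1 − MPC = 0.545.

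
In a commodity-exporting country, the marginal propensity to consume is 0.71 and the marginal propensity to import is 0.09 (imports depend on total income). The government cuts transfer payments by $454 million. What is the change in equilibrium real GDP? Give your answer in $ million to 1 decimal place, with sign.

The transfer change shifts disposable income by −$454 million, so first-round consumption changes by c·ΔTR = 0.71 × (−$454 million) = −$322.34 million.
Expenditure multiplier = 1/(1 − c + m) = 1/(1 − 0.71 + 0.09) = 1/0.38 ≈ 2.632.
The transfer multiplier is c × k ≈ 1.868, so ΔY = k × (c·ΔTR) = (−$322.34 million) / 0.38 ≈ −$848.3 million.

−$848.3 million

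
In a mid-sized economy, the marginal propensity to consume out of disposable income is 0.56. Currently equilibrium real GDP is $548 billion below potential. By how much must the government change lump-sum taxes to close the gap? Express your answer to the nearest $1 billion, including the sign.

−$431 billion

Spending multiplier = 1/(1 − MPC) = 1/(1 − 0.56) = 1/0.44 ≈ 2.273.
Tax multiplier = −c·k = −0.56/0.44 ≈ −1.273. Need ΔY = +$548 billion, so ΔT = ΔY/(−c·k) = −(+$548 billion) × 0.44 / 0.56 ≈ −$431 billion.
The government should cut lump-sum taxes by $431 billion.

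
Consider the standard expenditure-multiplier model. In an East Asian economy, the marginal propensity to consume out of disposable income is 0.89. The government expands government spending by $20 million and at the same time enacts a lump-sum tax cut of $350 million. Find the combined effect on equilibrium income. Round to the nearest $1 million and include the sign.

Expenditure multiplier = 1/(1 − MPC) = 1/(1 − 0.89) = 1/0.11 ≈ 9.091.
ΔG contributes k·ΔG = (+$20 million) / 0.11 ≈ +$181.8 million.
ΔT of −$350 million changes first-round spending by −c·ΔT = +$311.5 million, contributing k·(−c·ΔT) = (+$311.5 million) / 0.11 ≈ +$2,831.8 million.
Net ΔY = k(ΔG − c·ΔT) = (+$331.5 million) / 0.11 ≈ +$3,014 million.

+$3,014 million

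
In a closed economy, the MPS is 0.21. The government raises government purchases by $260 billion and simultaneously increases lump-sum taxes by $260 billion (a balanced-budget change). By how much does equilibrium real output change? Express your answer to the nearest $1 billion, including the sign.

MPC = 1 − MPS = 1 − 0.21 = 0.79.
Expenditure multiplier = 1/(1 − MPC) = 1/(1 − 0.79) = 1/0.21 ≈ 4.762.
ΔG contributes k·ΔG = (+$260 billion) / 0.21 ≈ +$1,238.1 billion.
ΔT of +$260 billion changes first-round spending by −c·ΔT = −$205.4 billion, contributing k·(−c·ΔT) = (−$205.4 billion) / 0.21 ≈ −$978.1 billion.
With ΔG = ΔT and no other leakages, the balanced-budget multiplier is 1, so ΔY = ΔG = +$260 billion.

+$260 billion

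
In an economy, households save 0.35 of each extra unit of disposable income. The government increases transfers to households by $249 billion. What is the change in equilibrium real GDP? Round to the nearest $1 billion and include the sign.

MPC = 1 − MPS = 1 − 0.35 = 0.65.
The transfer change shifts disposable income by +$249 billion, so first-round consumption changes by c·ΔTR = 0.65 × (+$249 billion) = +$161.85 billion.
Expenditure multiplier = 1/(1 − MPC) = 1/(1 − 0.65) = 1/0.35 ≈ 2.857.
The transfer multiplier is c × k ≈ 1.857, so ΔY = k × (c·ΔTR) = (+$161.85 billion) / 0.35 ≈ +$462 billion.

+$462 billion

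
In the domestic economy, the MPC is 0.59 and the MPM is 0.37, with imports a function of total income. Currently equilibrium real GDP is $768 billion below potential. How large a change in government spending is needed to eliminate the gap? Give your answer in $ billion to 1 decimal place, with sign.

+$599.0 billion

Spending multiplier = 1/(1 − c + m) = 1/(1 − 0.59 + 0.37) = 1/0.78 ≈ 1.282.
Need ΔY = +$768 billion, so ΔG = ΔY/k = (+$768 billion) × 0.78 ≈ +$599 billion.
The government should increase government spending by $599 billion.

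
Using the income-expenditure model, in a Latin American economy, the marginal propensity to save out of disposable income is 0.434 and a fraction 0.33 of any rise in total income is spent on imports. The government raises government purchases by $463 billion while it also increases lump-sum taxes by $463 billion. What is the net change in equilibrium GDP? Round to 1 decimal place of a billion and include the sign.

MPC = 1 − MPS = 1 − 0.434 = 0.566.
Expenditure multiplier = 1/(1 − c + m) = 1/(1 − 0.566 + 0.33) = 1/0.764 ≈ 1.309.
ΔG contributes k·ΔG = (+$463 billion) / 0.764 ≈ +$606 billion.
ΔT of +$463 billion changes first-round spending by −c·ΔT = −$262.058 billion, contributing k·(−c·ΔT) = (−$262.058 billion) / 0.764 ≈ −$343 billion.
Net ΔY = k(ΔG − c·ΔT) = (+$200.942 billion) / 0.764 ≈ +$263 billion.

+$263.0 billion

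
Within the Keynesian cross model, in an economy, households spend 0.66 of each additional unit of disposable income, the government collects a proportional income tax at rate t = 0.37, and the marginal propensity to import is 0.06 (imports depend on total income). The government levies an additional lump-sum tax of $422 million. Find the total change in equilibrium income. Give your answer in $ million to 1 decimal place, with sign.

−$432.4 million

A lump-sum tax change of +$422 million shifts disposable income by −$422 million; first-round consumption changes by −c × ΔT = −0.66 × (+$422 million) = −$278.52 million.
Expenditure multiplier = 1/(1 − c(1−t) + m) = 1/(1 − 0.66×0.63 + 0.06) = 1/0.6442 ≈ 1.552.
The tax multiplier is −c × k ≈ −1.025, so ΔY = k × (−c·ΔT) = (−$278.52 million) / 0.6442 ≈ −$432.4 million.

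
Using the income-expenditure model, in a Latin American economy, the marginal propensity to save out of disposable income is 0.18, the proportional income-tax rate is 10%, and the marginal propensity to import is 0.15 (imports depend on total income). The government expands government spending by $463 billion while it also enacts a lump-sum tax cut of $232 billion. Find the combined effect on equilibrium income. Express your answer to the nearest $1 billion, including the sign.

MPC = 1 − MPS = 1 − 0.18 = 0.82.
Expenditure multiplier = 1/(1 − c(1−t) + m) = 1/(1 − 0.82×0.9 + 0.15) = 1/0.412 ≈ 2.427.
ΔG contributes k·ΔG = (+$463 billion) / 0.412 ≈ +$1,123.8 billion.
ΔT of −$232 billion changes first-round spending by −c·ΔT = +$190.24 billion, contributing k·(−c·ΔT) = (+$190.24 billion) / 0.412 ≈ +$461.7 billion.
Net ΔY = k(ΔG − c·ΔT) = (+$653.24 billion) / 0.412 ≈ +$1,586 billion.

+$1,586 billion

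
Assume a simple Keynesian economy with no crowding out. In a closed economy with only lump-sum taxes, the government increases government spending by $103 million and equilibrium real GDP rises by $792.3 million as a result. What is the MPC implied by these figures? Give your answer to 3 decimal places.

0.870

Implied spending multiplier k = ΔY/ΔG = 792.3/103 ≈ 7.6922.
Since k = 1/(1 − MPC), MPC = 1 − 1/k = 1 − ΔG/ΔY = 1 − 103/792.3 ≈ 0.870.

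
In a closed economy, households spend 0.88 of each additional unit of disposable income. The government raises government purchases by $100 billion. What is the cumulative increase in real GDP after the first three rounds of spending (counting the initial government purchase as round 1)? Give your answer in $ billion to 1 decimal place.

$265.4 billion

Round 1 adds ΔG = $100 billion; each later round is MPC = 0.88 times the previous.
After 3 rounds: 100 + 88 + 77.44 = ΔG·(1 − c^3)/(1 − c) = 100 × (1 − 0.681472)/0.12 ≈ $265.4 billion.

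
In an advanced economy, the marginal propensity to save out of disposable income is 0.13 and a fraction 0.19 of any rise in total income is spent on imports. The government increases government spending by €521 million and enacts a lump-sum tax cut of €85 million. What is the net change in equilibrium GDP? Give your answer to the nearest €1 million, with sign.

+€1,859 million

MPC = 1 − MPS = 1 − 0.13 = 0.87.
Expenditure multiplier = 1/(1 − c + m) = 1/(1 − 0.87 + 0.19) = 1/0.32 = 3.125.
ΔG contributes k·ΔG = (+€521 million) / 0.32 ≈ +€1,628.1 million.
ΔT of −€85 million changes first-round spending by −c·ΔT = +€73.95 million, contributing k·(−c·ΔT) = (+€73.95 million) / 0.32 ≈ +€231.1 million.
Net ΔY = k(ΔG − c·ΔT) = (+€594.95 million) / 0.32 ≈ +€1,859 million.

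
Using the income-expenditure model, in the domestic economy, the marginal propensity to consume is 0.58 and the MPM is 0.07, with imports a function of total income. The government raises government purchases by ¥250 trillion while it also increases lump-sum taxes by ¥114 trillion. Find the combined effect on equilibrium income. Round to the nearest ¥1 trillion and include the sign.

Expenditure multiplier = 1/(1 − c + m) = 1/(1 − 0.58 + 0.07) = 1/0.49 ≈ 2.041.
ΔG contributes k·ΔG = (+¥250 trillion) / 0.49 ≈ +¥510.2 trillion.
ΔT of +¥114 trillion changes first-round spending by −c·ΔT = −¥66.12 trillion, contributing k·(−c·ΔT) = (−¥66.12 trillion) / 0.49 ≈ −¥134.9 trillion.
Net ΔY = k(ΔG − c·ΔT) = (+¥183.88 trillion) / 0.49 ≈ +¥375 trillion.

+¥375 trillion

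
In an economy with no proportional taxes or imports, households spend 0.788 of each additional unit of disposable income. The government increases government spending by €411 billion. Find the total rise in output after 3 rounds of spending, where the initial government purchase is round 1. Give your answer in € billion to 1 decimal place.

€990.1 billion

Round 1 adds ΔG = €411 billion; each later round is MPC = 0.788 times the previous.
After 3 rounds: 411 + 323.868 + 255.207984 = ΔG·(1 − c^3)/(1 − c) = 411 × (1 − 0.489303872)/0.212 ≈ €990.1 billion.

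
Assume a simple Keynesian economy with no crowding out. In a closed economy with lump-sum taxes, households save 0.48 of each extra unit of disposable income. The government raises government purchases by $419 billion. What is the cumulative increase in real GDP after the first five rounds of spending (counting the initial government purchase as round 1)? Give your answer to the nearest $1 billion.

$840 billion

MPC = 1 − MPS = 1 − 0.48 = 0.52.
Round 1 adds ΔG = $419 billion; each later round is MPC = 0.52 times the previous.
After 5 rounds: 419 + 217.88 + 113.2976 + 58.914752 + 30.63567104 = ΔG·(1 − c^5)/(1 − c) = 419 × (1 − 0.0380204032)/0.48 ≈ $840 billion.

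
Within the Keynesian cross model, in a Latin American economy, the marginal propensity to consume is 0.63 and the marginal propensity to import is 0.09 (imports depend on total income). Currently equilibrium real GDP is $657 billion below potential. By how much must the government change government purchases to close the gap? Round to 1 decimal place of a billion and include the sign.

Spending multiplier = 1/(1 − c + m) = 1/(1 − 0.63 + 0.09) = 1/0.46 ≈ 2.174.
Need ΔY = +$657 billion, so ΔG = ΔY/k = (+$657 billion) × 0.46 ≈ +$302.2 billion.
The government should increase government purchases by $302.2 billion.

+$302.2 billion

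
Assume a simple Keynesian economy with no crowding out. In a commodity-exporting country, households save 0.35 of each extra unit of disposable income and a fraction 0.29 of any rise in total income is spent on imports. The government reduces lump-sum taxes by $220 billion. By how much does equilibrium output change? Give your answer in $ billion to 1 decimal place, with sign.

MPC = 1 − MPS = 1 − 0.35 = 0.65.
A lump-sum tax change of −$220 billion shifts disposable income by +$220 billion; first-round consumption changes by −c × ΔT = −0.65 × (−$220 billion) = +$143 billion.
Expenditure multiplier = 1/(1 − c + m) = 1/(1 − 0.65 + 0.29) = 1/0.64 ≈ 1.563.
The tax multiplier is −c × k ≈ −1.016, so ΔY = k × (−c·ΔT) = (+$143 billion) / 0.64 ≈ +$223.4 billion.

+$223.4 billion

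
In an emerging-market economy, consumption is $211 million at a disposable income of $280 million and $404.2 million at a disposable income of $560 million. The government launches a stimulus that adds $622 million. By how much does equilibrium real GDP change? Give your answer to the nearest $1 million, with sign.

MPC = ΔC/ΔYd = (404.2 − 211)/(560 − 280) = 193.2/280 = 0.69.
Expenditure multiplier = 1/(1 − MPC) = 1/(1 − 0.69) = 1/0.31 ≈ 3.226.
ΔY = k × ΔG = (+$622 million) / 0.31 ≈ +$2,006 million.

+$2,006 million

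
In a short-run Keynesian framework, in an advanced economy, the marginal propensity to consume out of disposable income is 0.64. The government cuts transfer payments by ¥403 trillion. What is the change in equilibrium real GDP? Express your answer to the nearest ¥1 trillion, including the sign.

−¥716 trillion

The transfer change shifts disposable income by −¥403 trillion, so first-round consumption changes by c·ΔTR = 0.64 × (−¥403 trillion) = −¥257.92 trillion.
Expenditure multiplier = 1/(1 − MPC) = 1/(1 − 0.64) = 1/0.36 ≈ 2.778.
The transfer multiplier is c × k ≈ 1.778, so ΔY = k × (c·ΔTR) = (−¥257.92 trillion) / 0.36 ≈ −¥716 trillion.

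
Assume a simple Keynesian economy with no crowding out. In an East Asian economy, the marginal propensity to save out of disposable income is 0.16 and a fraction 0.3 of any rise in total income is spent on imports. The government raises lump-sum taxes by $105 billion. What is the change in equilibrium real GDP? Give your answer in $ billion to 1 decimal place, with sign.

−$191.7 billion

MPC = 1 − MPS = 1 − 0.16 = 0.84.
A lump-sum tax change of +$105 billion shifts disposable income by −$105 billion; first-round consumption changes by −c × ΔT = −0.84 × (+$105 billion) = −$88.2 billion.
Expenditure multiplier = 1/(1 − c + m) = 1/(1 − 0.84 + 0.3) = 1/0.46 ≈ 2.174.
The tax multiplier is −c × k ≈ −1.826, so ΔY = k × (−c·ΔT) = (−$88.2 billion) / 0.46 ≈ −$191.7 billion.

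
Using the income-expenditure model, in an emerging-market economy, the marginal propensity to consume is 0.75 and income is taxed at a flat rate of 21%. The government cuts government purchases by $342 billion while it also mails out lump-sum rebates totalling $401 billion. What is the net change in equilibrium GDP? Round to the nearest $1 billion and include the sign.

Expenditure multiplier = 1/(1 − c(1−t)) = 1/(1 − 0.75×0.79) = 1/0.4075 ≈ 2.454.
ΔG contributes k·ΔG = (−$342 billion) / 0.4075 ≈ −$839.3 billion.
ΔT of −$401 billion changes first-round spending by −c·ΔT = +$300.75 billion, contributing k·(−c·ΔT) = (+$300.75 billion) / 0.4075 ≈ +$738 billion.
Net ΔY = k(ΔG − c·ΔT) = (−$41.25 billion) / 0.4075 ≈ −$101 billion.

−$101 billion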